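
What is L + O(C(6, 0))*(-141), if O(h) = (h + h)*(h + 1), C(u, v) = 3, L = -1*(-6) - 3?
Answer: -3381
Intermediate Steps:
L = 3 (L = 6 - 3 = 3)
O(h) = 2*h*(1 + h) (O(h) = (2*h)*(1 + h) = 2*h*(1 + h))
L + O(C(6, 0))*(-141) = 3 + (2*3*(1 + 3))*(-141) = 3 + (2*3*4)*(-141) = 3 + 24*(-141) = 3 - 3384 = -3381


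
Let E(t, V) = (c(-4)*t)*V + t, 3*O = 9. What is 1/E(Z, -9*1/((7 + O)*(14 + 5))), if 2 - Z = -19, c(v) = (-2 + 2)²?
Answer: 1/21 ≈ 0.047619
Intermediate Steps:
O = 3 (O = (⅓)*9 = 3)
c(v) = 0 (c(v) = 0² = 0)
Z = 21 (Z = 2 - 1*(-19) = 2 + 19 = 21)
E(t, V) = t (E(t, V) = (0*t)*V + t = 0*V + t = 0 + t = t)
1/E(Z, -9*1/((7 + O)*(14 + 5))) = 1/21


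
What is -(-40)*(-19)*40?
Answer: -30400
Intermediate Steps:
-(-40)*(-19)*40 = -40*19*40 = -760*40 = -30400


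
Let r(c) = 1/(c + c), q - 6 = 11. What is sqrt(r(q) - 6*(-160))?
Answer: sqrt(1109794)/34 ≈ 30.984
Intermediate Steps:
q = 17 (q = 6 + 11 = 17)
r(c) = 1/(2*c)
sqrt(r(q) - 6*(-160)) = sqrt((1/2)/17 - 6*(-160)) = sqrt((1/2)*(1/17) + 960) = sqrt(1/34 + 960) = sqrt(32641/34) = sqrt(1109794)/34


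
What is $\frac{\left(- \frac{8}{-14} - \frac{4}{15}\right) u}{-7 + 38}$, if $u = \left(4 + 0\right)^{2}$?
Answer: $\frac{512}{3255} \approx 0.1573$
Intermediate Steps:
$u = 16$ ($u = 4^{2} = 16$)
$\frac{\left(- \frac{8}{-14} - \frac{4}{15}\right) u}{-7 + 38} = \frac{\left(- \frac{8}{-14} - \frac{4}{15}\right) 16}{-7 + 38} = \frac{\left(\left(-8\right) \left(- \frac{1}{14}\right) - \frac{4}{15}\right) 16}{31} = \left(\frac{4}{7} - \frac{4}{15}\right) 16 \cdot \frac{1}{31} = \frac{32}{105} \cdot 16 \cdot \frac{1}{31} = \frac{512}{105} \cdot \frac{1}{31} = \frac{512}{3255}$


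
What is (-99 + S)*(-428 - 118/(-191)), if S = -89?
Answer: 15346440/191 ≈ 80348.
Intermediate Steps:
(-99 + S)*(-428 - 118/(-191)) = (-99 - 89)*(-428 - 118/(-191)) = -188*(-428 - 118*(-1/191)) = -188*(-428 + 118/191) = -188*(-81630/191) = 15346440/191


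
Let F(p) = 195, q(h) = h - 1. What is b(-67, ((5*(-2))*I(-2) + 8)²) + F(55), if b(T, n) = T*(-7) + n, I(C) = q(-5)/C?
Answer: 1148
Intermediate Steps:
q(h) = -1 + h
I(C) = -6/C (I(C) = (-1 - 5)/C = -6/C)
b(T, n) = n - 7*T (b(T, n) = -7*T + n = n - 7*T)
b(-67, ((5*(-2))*I(-2) + 8)²) + F(55) = (((5*(-2))*(-6/(-2)) + 8)² - 7*(-67)) + 195 = ((-(-60)*(-1)/2 + 8)² + 469) + 195 = ((-10*3 + 8)² + 469) + 195 = ((-30 + 8)² + 469) + 195 = ((-22)² + 469) + 195 = (484 + 469) + 195 = 953 + 195 = 1148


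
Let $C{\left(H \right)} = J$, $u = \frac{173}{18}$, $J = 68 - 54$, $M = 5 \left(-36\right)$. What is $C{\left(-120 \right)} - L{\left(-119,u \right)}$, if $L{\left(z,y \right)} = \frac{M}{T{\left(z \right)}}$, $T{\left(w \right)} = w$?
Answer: $\frac{1486}{119} \approx 12.487$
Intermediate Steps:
$M = -180$
$J = 14$ ($J = 68 - 54 = 14$)
$u = \frac{173}{18}$ ($u = 173 \cdot \frac{1}{18} = \frac{173}{18} \approx 9.6111$)
$L{\left(z,y \right)} = - \frac{180}{z}$
$C{\left(H \right)} = 14$
$C{\left(-120 \right)} - L{\left(-119,u \right)} = 14 - - \frac{180}{-119} = 14 - \left(-180\right) \left(- \frac{1}{119}\right) = 14 - \frac{180}{119} = \frac{1486}{119}$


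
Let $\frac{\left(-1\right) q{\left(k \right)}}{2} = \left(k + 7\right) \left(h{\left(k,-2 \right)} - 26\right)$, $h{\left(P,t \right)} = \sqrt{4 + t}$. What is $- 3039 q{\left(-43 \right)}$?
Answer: $5689008 - 218808 \sqrt{2} \approx 5.3796 \cdot 10^{6}$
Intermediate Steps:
$q{\left(k \right)} = - 2 \left(-26 + \sqrt{2}\right) \left(7 + k\right)$ ($q{\left(k \right)} = - 2 \left(k + 7\right) \left(\sqrt{4 - 2} - 26\right) = - 2 \left(7 + k\right) \left(\sqrt{2} - 26\right) = - 2 \left(7 + k\right) \left(-26 + \sqrt{2}\right) = - 2 \left(-26 + \sqrt{2}\right) \left(7 + k\right)$)
$- 3039 q{\left(-43 \right)} = - 3039 \left(364 - 14 \sqrt{2} + 52 \left(-43\right) - - 86 \sqrt{2}\right) = - 3039 \left(364 - 14 \sqrt{2} - 2236 + 86 \sqrt{2}\right) = - 3039 \left(-1872 + 72 \sqrt{2}\right) = 5689008 - 218808 \sqrt{2}$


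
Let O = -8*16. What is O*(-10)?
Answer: 1280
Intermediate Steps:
O = -128
O*(-10) = -128*(-10) = 1280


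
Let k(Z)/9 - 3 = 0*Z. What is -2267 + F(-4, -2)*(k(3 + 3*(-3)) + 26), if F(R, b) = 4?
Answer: -2055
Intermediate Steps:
k(Z) = 27 (k(Z) = 27 + 9*(0*Z) = 27 + 9*0 = 27 + 0 = 27)
-2267 + F(-4, -2)*(k(3 + 3*(-3)) + 26) = -2267 + 4*(27 + 26) = -2267 + 4*53 = -2267 + 212 = -2055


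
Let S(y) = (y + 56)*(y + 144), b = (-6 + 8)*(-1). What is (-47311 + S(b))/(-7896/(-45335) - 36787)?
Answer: 1797215405/1667730749 ≈ 1.0776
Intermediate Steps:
b = -2 (b = 2*(-1) = -2)
S(y) = (56 + y)*(144 + y)
(-47311 + S(b))/(-7896/(-45335) - 36787) = (-47311 + (8064 + (-2)² + 200*(-2)))/(-7896/(-45335) - 36787) = (-47311 + (8064 + 4 - 400))/(-7896*(-1/45335) - 36787) = (-47311 + 7668)/(7896/45335 - 36787) = -39643/(-1667730749/45335) = -39643*(-45335/1667730749) = 1797215405/1667730749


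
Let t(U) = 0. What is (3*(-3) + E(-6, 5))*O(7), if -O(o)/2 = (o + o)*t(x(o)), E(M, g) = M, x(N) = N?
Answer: 0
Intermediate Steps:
O(o) = 0 (O(o) = -2*(o + o)*0 = -2*2*o*0 = -2*0 = 0)
(3*(-3) + E(-6, 5))*O(7) = (3*(-3) - 6)*0 = (-9 - 6)*0 = -15*0 = 0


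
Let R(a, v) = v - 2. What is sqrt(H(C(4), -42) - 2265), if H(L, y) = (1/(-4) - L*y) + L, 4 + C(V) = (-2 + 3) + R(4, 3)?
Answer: 3*I*sqrt(1045)/2 ≈ 48.49*I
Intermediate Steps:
R(a, v) = -2 + v
C(V) = -2 (C(V) = -4 + ((-2 + 3) + (-2 + 3)) = -4 + (1 + 1) = -4 + 2 = -2)
H(L, y) = -1/4 + L - L*y (H(L, y) = (-1/4 - L*y) + L = -1/4 + L - L*y)
sqrt(H(C(4), -42) - 2265) = sqrt((-1/4 - 2 - 1*(-2)*(-42)) - 2265) = sqrt((-1/4 - 2 - 84) - 2265) = sqrt(-345/4 - 2265) = sqrt(-9405/4) = 3*I*sqrt(1045)/2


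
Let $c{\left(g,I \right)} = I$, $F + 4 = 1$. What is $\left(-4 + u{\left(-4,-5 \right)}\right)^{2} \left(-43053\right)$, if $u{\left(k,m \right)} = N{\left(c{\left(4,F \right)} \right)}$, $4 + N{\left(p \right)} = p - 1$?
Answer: $-6199632$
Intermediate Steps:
$F = -3$ ($F = -4 + 1 = -3$)
$N{\left(p \right)} = -5 + p$ ($N{\left(p \right)} = -4 + \left(p - 1\right) = -4 + \left(-1 + p\right) = -5 + p$)
$u{\left(k,m \right)} = -8$ ($u{\left(k,m \right)} = -5 - 3 = -8$)
$\left(-4 + u{\left(-4,-5 \right)}\right)^{2} \left(-43053\right) = \left(-4 - 8\right)^{2} \left(-43053\right) = \left(-12\right)^{2} \left(-43053\right) = 144 \left(-43053\right) = -6199632$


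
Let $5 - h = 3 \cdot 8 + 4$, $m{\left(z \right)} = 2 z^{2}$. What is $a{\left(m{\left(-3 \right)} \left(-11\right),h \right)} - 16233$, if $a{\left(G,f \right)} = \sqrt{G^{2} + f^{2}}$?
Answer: $-16233 + \sqrt{39733} \approx -16034.0$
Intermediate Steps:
$h = -23$ ($h = 5 - \left(3 \cdot 8 + 4\right) = 5 - \left(24 + 4\right) = 5 - 28 = -23$)
$a{\left(m{\left(-3 \right)} \left(-11\right),h \right)} - 16233 = \sqrt{\left(2 \left(-3\right)^{2} \left(-11\right)\right)^{2} + \left(-23\right)^{2}} - 16233 = \sqrt{\left(2 \cdot 9 \left(-11\right)\right)^{2} + 529} - 16233 = \sqrt{\left(18 \left(-11\right)\right)^{2} + 529} - 16233 = \sqrt{\left(-198\right)^{2} + 529} - 16233 = \sqrt{39204 + 529} - 16233 = \sqrt{39733} - 16233 = -16233 + \sqrt{39733}$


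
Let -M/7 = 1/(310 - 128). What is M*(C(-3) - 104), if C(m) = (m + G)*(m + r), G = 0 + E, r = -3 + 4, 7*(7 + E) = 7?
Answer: 43/13 ≈ 3.3077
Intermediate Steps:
E = -6 (E = -7 + (⅐)*7 = -7 + 1 = -6)
r = 1
G = -6 (G = 0 - 6 = -6)
M = -1/26 (M = -7/(310 - 128) = -7/182 = -7*1/182 = -1/26 ≈ -0.038462)
C(m) = (1 + m)*(-6 + m) (C(m) = (m - 6)*(m + 1) = (-6 + m)*(1 + m) = (1 + m)*(-6 + m))
M*(C(-3) - 104) = -((-6 + (-3)² - 5*(-3)) - 104)/26 = -((-6 + 9 + 15) - 104)/26 = -(18 - 104)/26 = -1/26*(-86) = 43/13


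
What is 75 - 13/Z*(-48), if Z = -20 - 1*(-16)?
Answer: -81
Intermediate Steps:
Z = -4 (Z = -20 + 16 = -4)
75 - 13/Z*(-48) = 75 - 13/(-4)*(-48) = 75 - 13*(-1/4)*(-48) = 75 + (13/4)*(-48) = 75 - 156 = -81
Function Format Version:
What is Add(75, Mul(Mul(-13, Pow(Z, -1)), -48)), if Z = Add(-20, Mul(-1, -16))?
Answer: -81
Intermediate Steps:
Z = -4 (Z = Add(-20, 16) = -4)
Add(75, Mul(Mul(-13, Pow(Z, -1)), -48)) = Add(75, Mul(Mul(-13, Pow(-4, -1)), -48)) = Add(75, Mul(Mul(-13, Rational(-1, 4)), -48)) = Add(75, Mul(Rational(13, 4), -48)) = Add(75, -156) = -81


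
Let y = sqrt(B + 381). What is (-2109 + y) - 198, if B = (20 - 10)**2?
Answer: -2307 + sqrt(481) ≈ -2285.1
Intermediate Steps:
B = 100 (B = 10**2 = 100)
y = sqrt(481) (y = sqrt(100 + 381) = sqrt(481) ≈ 21.932)
(-2109 + y) - 198 = (-2109 + sqrt(481)) - 198 = -2307 + sqrt(481)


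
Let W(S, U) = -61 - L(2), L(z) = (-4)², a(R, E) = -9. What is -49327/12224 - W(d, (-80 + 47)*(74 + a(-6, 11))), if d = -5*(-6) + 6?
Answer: 891921/12224 ≈ 72.965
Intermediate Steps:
d = 36 (d = 30 + 6 = 36)
L(z) = 16
W(S, U) = -77 (W(S, U) = -61 - 1*16 = -61 - 16 = -77)
-49327/12224 - W(d, (-80 + 47)*(74 + a(-6, 11))) = -49327/12224 - 1*(-77) = -49327*1/12224 + 77 = -49327/12224 + 77 = 891921/12224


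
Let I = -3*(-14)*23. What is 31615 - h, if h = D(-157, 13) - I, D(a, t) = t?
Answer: 32568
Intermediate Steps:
I = 966 (I = 42*23 = 966)
h = -953 (h = 13 - 1*966 = 13 - 966 = -953)
31615 - h = 31615 - 1*(-953) = 31615 + 953 = 32568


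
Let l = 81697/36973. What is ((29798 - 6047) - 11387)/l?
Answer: 41557652/7427 ≈ 5595.5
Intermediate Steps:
l = 81697/36973 (l = 81697*(1/36973) = 81697/36973 ≈ 2.2096)
((29798 - 6047) - 11387)/l = ((29798 - 6047) - 11387)/(81697/36973) = (23751 - 11387)*(36973/81697) = 12364*(36973/81697) = 41557652/7427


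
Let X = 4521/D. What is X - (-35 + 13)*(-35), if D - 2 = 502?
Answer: -127853/168 ≈ -761.03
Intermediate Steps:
D = 504 (D = 2 + 502 = 504)
X = 1507/168 (X = 4521/504 = 4521*(1/504) = 1507/168 ≈ 8.9702)
X - (-35 + 13)*(-35) = 1507/168 - (-35 + 13)*(-35) = 1507/168 - (-22)*(-35) = 1507/168 - 1*770 = 1507/168 - 770 = -127853/168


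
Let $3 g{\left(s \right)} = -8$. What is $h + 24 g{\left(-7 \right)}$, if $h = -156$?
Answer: $-220$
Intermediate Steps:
$g{\left(s \right)} = - \frac{8}{3}$ ($g{\left(s \right)} = \frac{1}{3} \left(-8\right) = - \frac{8}{3}$)
$h + 24 g{\left(-7 \right)} = -156 + 24 \left(- \frac{8}{3}\right) = -156 - 64 = -220$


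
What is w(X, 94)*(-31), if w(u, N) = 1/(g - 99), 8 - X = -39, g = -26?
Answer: 31/125 ≈ 0.24800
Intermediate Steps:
X = 47 (X = 8 - 1*(-39) = 8 + 39 = 47)
w(u, N) = -1/125 (w(u, N) = 1/(-26 - 99) = 1/(-125) = -1/125)
w(X, 94)*(-31) = -1/125*(-31) = 31/125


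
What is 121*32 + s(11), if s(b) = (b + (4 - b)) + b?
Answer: 3887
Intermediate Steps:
s(b) = 4 + b
121*32 + s(11) = 121*32 + (4 + 11) = 3872 + 15 = 3887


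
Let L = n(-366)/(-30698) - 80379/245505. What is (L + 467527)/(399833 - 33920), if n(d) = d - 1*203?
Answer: 828868677283/648719805870 ≈ 1.2777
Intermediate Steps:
n(d) = -203 + d (n(d) = d - 203 = -203 + d)
L = -59686723/193243910 (L = (-203 - 366)/(-30698) - 80379/245505 = -569*(-1/30698) - 80379*1/245505 = 569/30698 - 2061/6295 = -59686723/193243910 ≈ -0.30887)
(L + 467527)/(399833 - 33920) = (-59686723/193243910 + 467527)/(399833 - 33920) = (90346685823847/193243910)/365913 = (90346685823847/193243910)*(1/365913) = 828868677283/648719805870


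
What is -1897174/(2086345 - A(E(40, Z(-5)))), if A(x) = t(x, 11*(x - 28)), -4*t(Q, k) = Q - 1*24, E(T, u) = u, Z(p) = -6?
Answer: -3794348/4172675 ≈ -0.90933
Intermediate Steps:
t(Q, k) = 6 - Q/4 (t(Q, k) = -(Q - 1*24)/4 = -(Q - 24)/4 = -(-24 + Q)/4 = 6 - Q/4)
A(x) = 6 - x/4
-1897174/(2086345 - A(E(40, Z(-5)))) = -1897174/(2086345 - (6 - 1/4*(-6))) = -1897174/(2086345 - (6 + 3/2)) = -1897174/(2086345 - 1*15/2) = -1897174/(2086345 - 15/2) = -1897174/4172675/2 = -1897174*2/4172675 = -3794348/4172675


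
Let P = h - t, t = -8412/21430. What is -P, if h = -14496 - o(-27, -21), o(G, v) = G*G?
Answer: 163131669/10715 ≈ 15225.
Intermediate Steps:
o(G, v) = G²
h = -15225 (h = -14496 - 1*(-27)² = -14496 - 1*729 = -14496 - 729 = -15225)
t = -4206/10715 (t = -8412*1/21430 = -4206/10715 ≈ -0.39253)
P = -163131669/10715 (P = -15225 - 1*(-4206/10715) = -15225 + 4206/10715 = -163131669/10715 ≈ -15225.)
-P = -1*(-163131669/10715) = 163131669/10715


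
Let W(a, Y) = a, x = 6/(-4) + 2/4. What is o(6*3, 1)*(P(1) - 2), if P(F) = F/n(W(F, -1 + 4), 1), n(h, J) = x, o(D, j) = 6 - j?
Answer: -15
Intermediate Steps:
x = -1 (x = 6*(-¼) + 2*(¼) = -3/2 + ½ = -1)
n(h, J) = -1
P(F) = -F (P(F) = F/(-1) = F*(-1) = -F)
o(6*3, 1)*(P(1) - 2) = (6 - 1*1)*(-1*1 - 2) = (6 - 1)*(-1 - 2) = 5*(-3) = -15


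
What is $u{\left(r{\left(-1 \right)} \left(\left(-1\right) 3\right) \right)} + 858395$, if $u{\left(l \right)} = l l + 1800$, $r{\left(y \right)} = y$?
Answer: $860204$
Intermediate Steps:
$u{\left(l \right)} = 1800 + l^{2}$ ($u{\left(l \right)} = l^{2} + 1800 = 1800 + l^{2}$)
$u{\left(r{\left(-1 \right)} \left(\left(-1\right) 3\right) \right)} + 858395 = \left(1800 + \left(- \left(-1\right) 3\right)^{2}\right) + 858395 = \left(1800 + \left(\left(-1\right) \left(-3\right)\right)^{2}\right) + 858395 = \left(1800 + 3^{2}\right) + 858395 = \left(1800 + 9\right) + 858395 = 1809 + 858395 = 860204$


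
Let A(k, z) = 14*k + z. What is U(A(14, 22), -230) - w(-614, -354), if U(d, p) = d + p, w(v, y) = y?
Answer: 342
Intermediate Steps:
A(k, z) = z + 14*k
U(A(14, 22), -230) - w(-614, -354) = ((22 + 14*14) - 230) - 1*(-354) = ((22 + 196) - 230) + 354 = (218 - 230) + 354 = -12 + 354 = 342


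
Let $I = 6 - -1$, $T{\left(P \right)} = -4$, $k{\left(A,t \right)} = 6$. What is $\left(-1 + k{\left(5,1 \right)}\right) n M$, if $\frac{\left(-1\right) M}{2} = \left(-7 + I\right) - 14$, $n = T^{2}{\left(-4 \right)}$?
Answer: $2240$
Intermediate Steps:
$I = 7$ ($I = 6 + 1 = 7$)
$n = 16$ ($n = \left(-4\right)^{2} = 16$)
$M = 28$ ($M = - 2 \left(\left(-7 + 7\right) - 14\right) = - 2 \left(0 - 14\right) = \left(-2\right) \left(-14\right) = 28$)
$\left(-1 + k{\left(5,1 \right)}\right) n M = \left(-1 + 6\right) 16 \cdot 28 = 5 \cdot 16 \cdot 28 = 80 \cdot 28 = 2240$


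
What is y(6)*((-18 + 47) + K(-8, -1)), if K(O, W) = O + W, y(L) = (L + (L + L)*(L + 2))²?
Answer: 208080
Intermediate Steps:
y(L) = (L + 2*L*(2 + L))² (y(L) = (L + (2*L)*(2 + L))² = (L + 2*L*(2 + L))²)
y(6)*((-18 + 47) + K(-8, -1)) = (6²*(5 + 2*6)²)*((-18 + 47) + (-8 - 1)) = (36*(5 + 12)²)*(29 - 9) = (36*17²)*20 = (36*289)*20 = 10404*20 = 208080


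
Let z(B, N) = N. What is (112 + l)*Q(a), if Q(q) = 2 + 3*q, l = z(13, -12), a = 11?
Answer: 3500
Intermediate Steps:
l = -12
(112 + l)*Q(a) = (112 - 12)*(2 + 3*11) = 100*(2 + 33) = 100*35 = 3500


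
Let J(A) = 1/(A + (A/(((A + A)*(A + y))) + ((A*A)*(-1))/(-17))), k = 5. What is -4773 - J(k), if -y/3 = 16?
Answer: -45072901/9443 ≈ -4773.2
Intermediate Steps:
y = -48 (y = -3*16 = -48)
J(A) = 1/(A + 1/(2*(-48 + A)) + A**2/17) (J(A) = 1/(A + (A/(((A + A)*(A - 48))) + ((A*A)*(-1))/(-17))) = 1/(A + (A/(((2*A)*(-48 + A))) + (A**2*(-1))*(-1/17))) = 1/(A + (A/((2*A*(-48 + A))) - A**2*(-1/17))) = 1/(A + (A*(1/(2*A*(-48 + A))) + A**2/17)) = 1/(A + (1/(2*(-48 + A)) + A**2/17)) = 1/(A + 1/(2*(-48 + A)) + A**2/17))
-4773 - J(k) = -4773 - 34*(-48 + 5)/(17 - 1632*5 - 62*5**2 + 2*5**3) = -4773 - 34*(-43)/(17 - 8160 - 62*25 + 2*125) = -4773 - 34*(-43)/(17 - 8160 - 1550 + 250) = -4773 - 34*(-43)/(-9443) = -4773 - 34*(-1)*(-43)/9443 = -4773 - 1*1462/9443 = -4773 - 1462/9443 = -45072901/9443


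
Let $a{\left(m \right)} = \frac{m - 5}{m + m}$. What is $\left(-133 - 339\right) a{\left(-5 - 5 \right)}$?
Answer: $-354$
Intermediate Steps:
$a{\left(m \right)} = \frac{-5 + m}{2 m}$
$\left(-133 - 339\right) a{\left(-5 - 5 \right)} = \left(-133 - 339\right) \frac{-5 - 10}{2 \left(-5 - 5\right)} = - 472 \frac{-5 - 10}{2 \left(-5 - 5\right)} = - 472 \frac{-5 - 10}{2 \left(-10\right)} = - 472 \cdot \frac{1}{2} \left(- \frac{1}{10}\right) \left(-15\right) = \left(-472\right) \frac{3}{4} = -354$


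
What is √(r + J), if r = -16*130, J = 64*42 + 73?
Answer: √681 ≈ 26.096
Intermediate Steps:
J = 2761 (J = 2688 + 73 = 2761)
r = -2080
√(r + J) = √(-2080 + 2761) = √681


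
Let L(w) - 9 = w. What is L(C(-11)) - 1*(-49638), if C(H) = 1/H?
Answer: 546116/11 ≈ 49647.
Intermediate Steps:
L(w) = 9 + w
L(C(-11)) - 1*(-49638) = (9 + 1/(-11)) - 1*(-49638) = (9 - 1/11) + 49638 = 98/11 + 49638 = 546116/11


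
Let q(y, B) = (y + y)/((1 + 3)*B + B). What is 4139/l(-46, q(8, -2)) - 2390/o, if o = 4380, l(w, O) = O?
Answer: -4533161/1752 ≈ -2587.4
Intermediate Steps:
q(y, B) = 2*y/(5*B) (q(y, B) = (2*y)/(4*B + B) = (2*y)/((5*B)) = (2*y)*(1/(5*B)) = 2*y/(5*B))
4139/l(-46, q(8, -2)) - 2390/o = 4139/(((⅖)*8/(-2))) - 2390/4380 = 4139/(((⅖)*8*(-½))) - 2390*1/4380 = 4139/(-8/5) - 239/438 = 4139*(-5/8) - 239/438 = -20695/8 - 239/438 = -4533161/1752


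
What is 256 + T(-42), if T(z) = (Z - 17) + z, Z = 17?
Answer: 214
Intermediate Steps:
T(z) = z (T(z) = (17 - 17) + z = 0 + z = z)
256 + T(-42) = 256 - 42 = 214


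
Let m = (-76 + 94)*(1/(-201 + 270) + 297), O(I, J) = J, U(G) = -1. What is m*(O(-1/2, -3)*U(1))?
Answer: 368892/23 ≈ 16039.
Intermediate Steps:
m = 122964/23 (m = 18*(1/69 + 297) = 18*(20494/69) = 122964/23 ≈ 5346.3)
m*(O(-1/2, -3)*U(1)) = 122964*(-3*(-1))/23 = (122964/23)*3 = 368892/23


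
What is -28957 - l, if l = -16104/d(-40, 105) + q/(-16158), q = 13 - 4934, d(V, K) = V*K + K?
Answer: -70973276611/2450630 ≈ -28961.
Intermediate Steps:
d(V, K) = K + K*V (d(V, K) = K*V + K = K + K*V)
q = -4921
l = 10383701/2450630 (l = -16104*1/(105*(1 - 40)) - 4921/(-16158) = -16104/(105*(-39)) - 4921*(-1/16158) = -16104/(-4095) + 4921/16158 = -16104*(-1/4095) + 4921/16158 = 5368/1365 + 4921/16158 = 10383701/2450630 ≈ 4.2372)
-28957 - l = -28957 - 1*10383701/2450630 = -28957 - 10383701/2450630 = -70973276611/2450630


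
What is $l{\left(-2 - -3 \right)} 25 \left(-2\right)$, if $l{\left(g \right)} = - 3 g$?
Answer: $150$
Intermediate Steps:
$l{\left(-2 - -3 \right)} 25 \left(-2\right) = - 3 \left(-2 - -3\right) 25 \left(-2\right) = - 3 \left(-2 + 3\right) 25 \left(-2\right) = \left(-3\right) 1 \cdot 25 \left(-2\right) = \left(-3\right) 25 \left(-2\right) = \left(-75\right) \left(-2\right) = 150$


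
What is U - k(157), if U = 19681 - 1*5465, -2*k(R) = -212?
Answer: 14110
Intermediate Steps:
k(R) = 106 (k(R) = -1/2*(-212) = 106)
U = 14216 (U = 19681 - 5465 = 14216)
U - k(157) = 14216 - 1*106 = 14216 - 106 = 14110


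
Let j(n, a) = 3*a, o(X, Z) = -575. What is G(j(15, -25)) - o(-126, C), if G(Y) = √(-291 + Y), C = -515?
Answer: 575 + I*√366 ≈ 575.0 + 19.131*I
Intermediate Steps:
G(j(15, -25)) - o(-126, C) = √(-291 + 3*(-25)) - 1*(-575) = √(-291 - 75) + 575 = √(-366) + 575 = I*√366 + 575 = 575 + I*√366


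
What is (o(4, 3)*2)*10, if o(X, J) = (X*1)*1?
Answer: 80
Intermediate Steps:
o(X, J) = X (o(X, J) = X*1 = X)
(o(4, 3)*2)*10 = (4*2)*10 = 8*10 = 80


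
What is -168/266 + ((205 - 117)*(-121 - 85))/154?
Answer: -15740/133 ≈ -118.35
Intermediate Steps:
-168/266 + ((205 - 117)*(-121 - 85))/154 = -168*1/266 + (88*(-206))*(1/154) = -12/19 - 18128*1/154 = -12/19 - 824/7 = -15740/133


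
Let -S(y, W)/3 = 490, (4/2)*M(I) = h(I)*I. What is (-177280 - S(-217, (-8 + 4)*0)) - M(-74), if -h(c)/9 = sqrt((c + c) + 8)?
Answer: -175810 - 666*I*sqrt(35) ≈ -1.7581e+5 - 3940.1*I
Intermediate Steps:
h(c) = -9*sqrt(8 + 2*c) (h(c) = -9*sqrt((c + c) + 8) = -9*sqrt(2*c + 8) = -9*sqrt(8 + 2*c))
M(I) = -9*I*sqrt(8 + 2*I)/2 (M(I) = ((-9*sqrt(8 + 2*I))*I)/2 = (-9*I*sqrt(8 + 2*I))/2 = -9*I*sqrt(8 + 2*I)/2)
S(y, W) = -1470 (S(y, W) = -3*490 = -1470)
(-177280 - S(-217, (-8 + 4)*0)) - M(-74) = (-177280 - 1*(-1470)) - (-9)*(-74)*sqrt(8 + 2*(-74))/2 = (-177280 + 1470) - (-9)*(-74)*sqrt(8 - 148)/2 = -175810 - (-9)*(-74)*sqrt(-140)/2 = -175810 - (-9)*(-74)*2*I*sqrt(35)/2 = -175810 - 666*I*sqrt(35)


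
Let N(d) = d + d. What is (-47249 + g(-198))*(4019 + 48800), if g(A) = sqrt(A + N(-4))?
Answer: -2495644931 + 52819*I*sqrt(206) ≈ -2.4956e+9 + 7.581e+5*I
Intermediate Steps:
N(d) = 2*d
g(A) = sqrt(-8 + A) (g(A) = sqrt(A + 2*(-4)) = sqrt(A - 8) = sqrt(-8 + A))
(-47249 + g(-198))*(4019 + 48800) = (-47249 + sqrt(-8 - 198))*(4019 + 48800) = (-47249 + sqrt(-206))*52819 = (-47249 + I*sqrt(206))*52819 = -2495644931 + 52819*I*sqrt(206)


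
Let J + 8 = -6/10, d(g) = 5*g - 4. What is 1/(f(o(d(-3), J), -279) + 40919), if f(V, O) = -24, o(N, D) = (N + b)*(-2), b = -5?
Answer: 1/40895 ≈ 2.4453e-5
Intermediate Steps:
d(g) = -4 + 5*g
J = -43/5 (J = -8 - 6/10 = -8 - 6*⅒ = -8 - ⅗ = -43/5 ≈ -8.6000)
o(N, D) = 10 - 2*N (o(N, D) = (N - 5)*(-2) = (-5 + N)*(-2) = 10 - 2*N)
1/(f(o(d(-3), J), -279) + 40919) = 1/(-24 + 40919) = 1/40895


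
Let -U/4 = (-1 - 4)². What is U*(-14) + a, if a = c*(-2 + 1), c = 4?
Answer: 1396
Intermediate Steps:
U = -100 (U = -4*(-1 - 4)² = -4*(-5)² = -4*25 = -100)
a = -4 (a = 4*(-2 + 1) = 4*(-1) = -4)
U*(-14) + a = -100*(-14) - 4 = 1400 - 4 = 1396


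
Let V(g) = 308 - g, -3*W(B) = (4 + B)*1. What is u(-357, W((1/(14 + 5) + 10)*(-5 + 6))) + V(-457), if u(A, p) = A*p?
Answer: 46308/19 ≈ 2437.3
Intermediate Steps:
W(B) = -4/3 - B/3 (W(B) = -(4 + B)/3 = -4/3 - B/3)
u(-357, W((1/(14 + 5) + 10)*(-5 + 6))) + V(-457) = -357*(-4/3 - (1/(14 + 5) + 10)*(-5 + 6)/3) + (308 - 1*(-457)) = -357*(-4/3 - (1/19 + 10)/3) + (308 + 457) = -357*(-4/3 - (1/19 + 10)/3) + 765 = -357*(-4/3 - 191/57) + 765 = -357*(-89/19) + 765 = 31773/19 + 765 = 46308/19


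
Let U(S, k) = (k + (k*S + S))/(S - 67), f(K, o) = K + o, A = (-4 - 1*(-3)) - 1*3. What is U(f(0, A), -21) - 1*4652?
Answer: -330351/71 ≈ -4652.8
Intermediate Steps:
A = -4 (A = (-4 + 3) - 3 = -1 - 3 = -4)
U(S, k) = (S + k + S*k)/(-67 + S) (U(S, k) = (k + (S*k + S))/(-67 + S) = (k + (S + S*k))/(-67 + S) = (S + k + S*k)/(-67 + S))
U(f(0, A), -21) - 1*4652 = ((0 - 4) - 21 + (0 - 4)*(-21))/(-67 + (0 - 4)) - 1*4652 = (-4 - 21 - 4*(-21))/(-67 - 4) - 4652 = (-4 - 21 + 84)/(-71) - 4652 = -1/71*59 - 4652 = -59/71 - 4652 = -330351/71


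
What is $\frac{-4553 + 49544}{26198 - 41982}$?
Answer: $- \frac{44991}{15784} \approx -2.8504$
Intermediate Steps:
$\frac{-4553 + 49544}{26198 - 41982} = \frac{44991}{-15784} = 44991 \left(- \frac{1}{15784}\right) = - \frac{44991}{15784}$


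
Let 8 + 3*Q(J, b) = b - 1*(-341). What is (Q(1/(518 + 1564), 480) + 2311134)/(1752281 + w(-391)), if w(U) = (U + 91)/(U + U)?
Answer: 903759355/685142021 ≈ 1.3191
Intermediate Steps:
Q(J, b) = 111 + b/3 (Q(J, b) = -8/3 + (b - 1*(-341))/3 = -8/3 + (b + 341)/3 = -8/3 + (341 + b)/3 = -8/3 + (341/3 + b/3) = 111 + b/3)
w(U) = (91 + U)/(2*U) (w(U) = (91 + U)/((2*U)) = (91 + U)*(1/(2*U)) = (91 + U)/(2*U))
(Q(1/(518 + 1564), 480) + 2311134)/(1752281 + w(-391)) = ((111 + (⅓)*480) + 2311134)/(1752281 + (½)*(91 - 391)/(-391)) = ((111 + 160) + 2311134)/(1752281 + (½)*(-1/391)*(-300)) = (271 + 2311134)/(1752281 + 150/391) = 2311405/(685142021/391) = 2311405*(391/685142021) = 903759355/685142021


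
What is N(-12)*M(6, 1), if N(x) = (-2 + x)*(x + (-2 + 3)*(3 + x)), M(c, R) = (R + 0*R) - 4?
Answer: -882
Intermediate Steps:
M(c, R) = -4 + R (M(c, R) = (R + 0) - 4 = R - 4 = -4 + R)
N(x) = (-2 + x)*(3 + 2*x) (N(x) = (-2 + x)*(x + 1*(3 + x)) = (-2 + x)*(x + (3 + x)) = (-2 + x)*(3 + 2*x))
N(-12)*M(6, 1) = (-6 - 1*(-12) + 2*(-12)²)*(-4 + 1) = (-6 + 12 + 2*144)*(-3) = (-6 + 12 + 288)*(-3) = 294*(-3) = -882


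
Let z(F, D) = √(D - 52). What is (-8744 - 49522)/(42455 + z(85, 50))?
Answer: -824561010/600809009 + 19422*I*√2/600809009 ≈ -1.3724 + 4.5716e-5*I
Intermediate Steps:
z(F, D) = √(-52 + D)
(-8744 - 49522)/(42455 + z(85, 50)) = (-8744 - 49522)/(42455 + √(-52 + 50)) = -58266/(42455 + √(-2)) = -58266/(42455 + I*√2)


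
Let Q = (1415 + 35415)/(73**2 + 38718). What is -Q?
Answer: -36830/44047 ≈ -0.83615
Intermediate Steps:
Q = 36830/44047 (Q = 36830/(5329 + 38718) = 36830/44047 ≈ 0.83615)
-Q = -1*36830/44047 = -36830/44047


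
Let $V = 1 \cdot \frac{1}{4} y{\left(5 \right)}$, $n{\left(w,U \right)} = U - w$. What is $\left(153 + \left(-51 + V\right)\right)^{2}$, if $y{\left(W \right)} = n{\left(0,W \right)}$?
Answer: $\frac{170569}{16} \approx 10661.0$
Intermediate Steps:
$y{\left(W \right)} = W$ ($y{\left(W \right)} = W - 0 = W + 0 = W$)
$V = \frac{5}{4}$ ($V = 1 \cdot \frac{1}{4} \cdot 5 = \frac{1}{4} \cdot 5 = \frac{5}{4} \approx 1.25$)
$\left(153 + \left(-51 + V\right)\right)^{2} = \left(153 + \left(-51 + \frac{5}{4}\right)\right)^{2} = \left(153 - \frac{199}{4}\right)^{2} = \left(\frac{413}{4}\right)^{2} = \frac{170569}{16}$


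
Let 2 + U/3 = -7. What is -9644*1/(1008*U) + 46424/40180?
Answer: 300833/199260 ≈ 1.5098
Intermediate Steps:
U = -27 (U = -6 + 3*(-7) = -6 - 21 = -27)
-9644*1/(1008*U) + 46424/40180 = -9644/(-27*(-28)*(-36)) + 46424/40180 = -9644/(756*(-36)) + 46424*(1/40180) = -9644/(-27216) + 1658/1435 = -9644*(-1/27216) + 1658/1435 = 2411/6804 + 1658/1435 = 300833/199260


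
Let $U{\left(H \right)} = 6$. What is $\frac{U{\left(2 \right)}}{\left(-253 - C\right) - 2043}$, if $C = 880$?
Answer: $- \frac{3}{1588} \approx -0.0018892$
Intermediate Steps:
$\frac{U{\left(2 \right)}}{\left(-253 - C\right) - 2043} = \frac{6}{\left(-253 - 880\right) - 2043} = \frac{6}{-1133 - 2043} = \frac{6}{-3176} = 6 \left(- \frac{1}{3176}\right) = - \frac{3}{1588}$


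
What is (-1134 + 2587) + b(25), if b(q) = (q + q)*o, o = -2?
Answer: 1353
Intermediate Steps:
b(q) = -4*q (b(q) = (q + q)*(-2) = (2*q)*(-2) = -4*q)
(-1134 + 2587) + b(25) = (-1134 + 2587) - 4*25 = 1453 - 100 = 1353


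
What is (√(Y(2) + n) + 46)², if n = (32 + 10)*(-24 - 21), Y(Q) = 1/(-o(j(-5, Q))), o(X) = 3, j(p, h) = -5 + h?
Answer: (138 + I*√17013)²/9 ≈ 225.67 + 4000.0*I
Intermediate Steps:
Y(Q) = -⅓ (Y(Q) = 1/(-1*3) = 1/(-3) = -⅓)
n = -1890 (n = 42*(-45) = -1890)
(√(Y(2) + n) + 46)² = (√(-⅓ - 1890) + 46)² = (√(-5671/3) + 46)² = (I*√17013/3 + 46)² = (46 + I*√17013/3)²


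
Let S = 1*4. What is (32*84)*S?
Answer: 10752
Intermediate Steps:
S = 4
(32*84)*S = (32*84)*4 = 2688*4 = 10752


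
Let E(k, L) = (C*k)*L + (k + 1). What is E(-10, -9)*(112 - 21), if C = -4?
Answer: -33579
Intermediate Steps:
E(k, L) = 1 + k - 4*L*k (E(k, L) = (-4*k)*L + (k + 1) = -4*L*k + (1 + k) = 1 + k - 4*L*k)
E(-10, -9)*(112 - 21) = (1 - 10 - 4*(-9)*(-10))*(112 - 21) = (1 - 10 - 360)*91 = -369*91 = -33579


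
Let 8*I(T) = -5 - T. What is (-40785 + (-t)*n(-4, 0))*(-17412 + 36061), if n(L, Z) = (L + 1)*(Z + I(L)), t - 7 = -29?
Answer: -3041782443/4 ≈ -7.6045e+8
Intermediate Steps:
t = -22 (t = 7 - 29 = -22)
I(T) = -5/8 - T/8 (I(T) = (-5 - T)/8 = -5/8 - T/8)
n(L, Z) = (1 + L)*(-5/8 + Z - L/8) (n(L, Z) = (L + 1)*(Z + (-5/8 - L/8)) = (1 + L)*(-5/8 + Z - L/8))
(-40785 + (-t)*n(-4, 0))*(-17412 + 36061) = (-40785 + (-1*(-22))*(-5/8 + 0 - ⅛*(-4) - 4*0 - ⅛*(-4)*(5 - 4)))*(-17412 + 36061) = (-40785 + 22*(-5/8 + 0 + ½ + 0 - ⅛*(-4)*1))*18649 = (-40785 + 22*(-5/8 + 0 + ½ + 0 + ½))*18649 = (-40785 + 22*(3/8))*18649 = (-40785 + 33/4)*18649 = -163107/4*18649 = -3041782443/4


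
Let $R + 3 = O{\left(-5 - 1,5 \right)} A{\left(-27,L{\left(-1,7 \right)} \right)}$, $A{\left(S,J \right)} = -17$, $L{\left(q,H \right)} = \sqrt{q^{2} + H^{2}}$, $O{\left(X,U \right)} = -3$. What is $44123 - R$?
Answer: $44075$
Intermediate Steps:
$L{\left(q,H \right)} = \sqrt{H^{2} + q^{2}}$
$R = 48$ ($R = -3 - -51 = -3 + 51 = 48$)
$44123 - R = 44123 - 48 = 44075$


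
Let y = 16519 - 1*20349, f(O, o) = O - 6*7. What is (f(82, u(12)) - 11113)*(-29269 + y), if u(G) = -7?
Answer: 366505227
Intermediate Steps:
f(O, o) = -42 + O (f(O, o) = O - 42 = -42 + O)
y = -3830 (y = 16519 - 20349 = -3830)
(f(82, u(12)) - 11113)*(-29269 + y) = ((-42 + 82) - 11113)*(-29269 - 3830) = (40 - 11113)*(-33099) = -11073*(-33099) = 366505227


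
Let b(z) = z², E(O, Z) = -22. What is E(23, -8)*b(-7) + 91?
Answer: -987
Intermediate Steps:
E(23, -8)*b(-7) + 91 = -22*(-7)² + 91 = -22*49 + 91 = -1078 + 91 = -987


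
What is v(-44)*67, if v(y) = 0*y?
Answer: 0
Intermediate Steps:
v(y) = 0
v(-44)*67 = 0*67 = 0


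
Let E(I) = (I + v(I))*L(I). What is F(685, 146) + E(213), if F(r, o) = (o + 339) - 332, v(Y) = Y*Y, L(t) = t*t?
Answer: 2068009911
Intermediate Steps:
L(t) = t²
v(Y) = Y²
F(r, o) = 7 + o (F(r, o) = (339 + o) - 332 = 7 + o)
E(I) = I²*(I + I²) (E(I) = (I + I²)*I² = I²*(I + I²))
F(685, 146) + E(213) = (7 + 146) + 213³*(1 + 213) = 153 + 9663597*214 = 153 + 2068009758 = 2068009911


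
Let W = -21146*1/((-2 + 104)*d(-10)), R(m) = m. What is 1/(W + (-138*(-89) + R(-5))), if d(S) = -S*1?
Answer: 510/6250697 ≈ 8.1591e-5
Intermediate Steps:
d(S) = -S
W = -10573/510 (W = -21146*1/(10*(-2 + 104)) = -21146/(102*10) = -21146/1020 = -21146*1/1020 = -10573/510 ≈ -20.731)
1/(W + (-138*(-89) + R(-5))) = 1/(-10573/510 + (-138*(-89) - 5)) = 1/(-10573/510 + (12282 - 5)) = 1/(-10573/510 + 12277) = 1/(6250697/510) = 510/6250697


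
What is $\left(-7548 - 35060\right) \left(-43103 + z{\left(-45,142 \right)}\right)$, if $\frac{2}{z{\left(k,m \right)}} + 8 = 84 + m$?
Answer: $\frac{200182013408}{109} \approx 1.8365 \cdot 10^{9}$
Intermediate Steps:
$z{\left(k,m \right)} = \frac{2}{76 + m}$ ($z{\left(k,m \right)} = \frac{2}{-8 + \left(84 + m\right)} = \frac{2}{76 + m}$)
$\left(-7548 - 35060\right) \left(-43103 + z{\left(-45,142 \right)}\right) = \left(-7548 - 35060\right) \left(-43103 + \frac{2}{76 + 142}\right) = - 42608 \left(-43103 + \frac{2}{218}\right) = - 42608 \left(-43103 + 2 \cdot \frac{1}{218}\right) = - 42608 \left(-43103 + \frac{1}{109}\right) = \left(-42608\right) \left(- \frac{4698226}{109}\right) = \frac{200182013408}{109}$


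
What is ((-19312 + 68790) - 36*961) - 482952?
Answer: -468070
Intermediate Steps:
((-19312 + 68790) - 36*961) - 482952 = (49478 - 34596) - 482952 = 14882 - 482952 = -468070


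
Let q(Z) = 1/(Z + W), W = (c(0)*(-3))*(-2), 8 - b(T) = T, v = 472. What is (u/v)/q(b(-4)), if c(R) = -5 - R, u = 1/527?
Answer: -9/124372 ≈ -7.2364e-5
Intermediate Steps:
b(T) = 8 - T
u = 1/527 ≈ 0.0018975
W = -30 (W = ((-5 - 1*0)*(-3))*(-2) = ((-5 + 0)*(-3))*(-2) = -5*(-3)*(-2) = 15*(-2) = -30)
q(Z) = 1/(-30 + Z) (q(Z) = 1/(Z - 30) = 1/(-30 + Z))
(u/v)/q(b(-4)) = ((1/527)/472)/(1/(-30 + (8 - 1*(-4)))) = ((1/527)*(1/472))/(1/(-30 + (8 + 4))) = 1/(248744*(1/(-30 + 12))) = 1/(248744*(1/(-18))) = 1/(248744*(-1/18)) = (1/248744)*(-18) = -9/124372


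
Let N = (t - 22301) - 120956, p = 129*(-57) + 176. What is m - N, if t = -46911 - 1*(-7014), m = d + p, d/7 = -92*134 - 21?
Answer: 89534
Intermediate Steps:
p = -7177 (p = -7353 + 176 = -7177)
d = -86443 (d = 7*(-92*134 - 21) = 7*(-12328 - 21) = 7*(-12349) = -86443)
m = -93620 (m = -86443 - 7177 = -93620)
t = -39897 (t = -46911 + 7014 = -39897)
N = -183154 (N = (-39897 - 22301) - 120956 = -62198 - 120956 = -183154)
m - N = -93620 - 1*(-183154) = -93620 + 183154 = 89534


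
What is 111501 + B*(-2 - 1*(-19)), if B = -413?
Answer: 104480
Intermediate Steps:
111501 + B*(-2 - 1*(-19)) = 111501 - 413*(-2 - 1*(-19)) = 111501 - 413*(-2 + 19) = 111501 - 413*17 = 111501 - 7021 = 104480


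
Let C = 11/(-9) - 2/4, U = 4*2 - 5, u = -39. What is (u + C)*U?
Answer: -733/6 ≈ -122.17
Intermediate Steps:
U = 3 (U = 8 - 5 = 3)
C = -31/18 (C = 11*(-⅑) - 2*¼ = -11/9 - ½ = -31/18 ≈ -1.7222)
(u + C)*U = (-39 - 31/18)*3 = -733/18*3 = -733/6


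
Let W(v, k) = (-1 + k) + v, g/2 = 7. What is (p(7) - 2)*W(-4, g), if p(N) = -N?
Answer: -81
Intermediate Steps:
g = 14 (g = 2*7 = 14)
W(v, k) = -1 + k + v
(p(7) - 2)*W(-4, g) = (-1*7 - 2)*(-1 + 14 - 4) = (-7 - 2)*9 = -9*9 = -81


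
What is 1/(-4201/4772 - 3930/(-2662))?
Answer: 6351532/3785449 ≈ 1.6779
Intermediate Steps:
1/(-4201/4772 - 3930/(-2662)) = 1/(-4201*1/4772 - 3930*(-1/2662)) = 1/(-4201/4772 + 1965/1331) = 1/(3785449/6351532) = 6351532/3785449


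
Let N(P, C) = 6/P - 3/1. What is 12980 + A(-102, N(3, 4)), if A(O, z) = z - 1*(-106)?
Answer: 13085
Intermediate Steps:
N(P, C) = -3 + 6/P (N(P, C) = 6/P - 3*1 = 6/P - 3 = -3 + 6/P)
A(O, z) = 106 + z (A(O, z) = z + 106 = 106 + z)
12980 + A(-102, N(3, 4)) = 12980 + (106 + (-3 + 6/3)) = 12980 + (106 + (-3 + 6*(⅓))) = 12980 + (106 + (-3 + 2)) = 12980 + (106 - 1) = 12980 + 105 = 13085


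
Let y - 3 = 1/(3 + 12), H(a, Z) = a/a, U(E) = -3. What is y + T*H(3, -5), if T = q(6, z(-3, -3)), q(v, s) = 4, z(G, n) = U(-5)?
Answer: 106/15 ≈ 7.0667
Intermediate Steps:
z(G, n) = -3
H(a, Z) = 1
y = 46/15 (y = 3 + 1/(3 + 12) = 3 + 1/15 = 46/15 ≈ 3.0667)
T = 4
y + T*H(3, -5) = 46/15 + 4*1 = 46/15 + 4 = 106/15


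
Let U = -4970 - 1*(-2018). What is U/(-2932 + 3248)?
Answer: -738/79 ≈ -9.3418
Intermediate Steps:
U = -2952 (U = -4970 + 2018 = -2952)
U/(-2932 + 3248) = -2952/(-2932 + 3248) = -2952/316 = -2952*1/316 = -738/79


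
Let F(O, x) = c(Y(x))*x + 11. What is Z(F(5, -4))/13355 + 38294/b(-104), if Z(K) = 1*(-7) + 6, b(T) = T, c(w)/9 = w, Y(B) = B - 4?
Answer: -255708237/694460 ≈ -368.21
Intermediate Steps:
Y(B) = -4 + B
c(w) = 9*w
F(O, x) = 11 + x*(-36 + 9*x) (F(O, x) = (9*(-4 + x))*x + 11 = (-36 + 9*x)*x + 11 = x*(-36 + 9*x) + 11 = 11 + x*(-36 + 9*x))
Z(K) = -1 (Z(K) = -7 + 6 = -1)
Z(F(5, -4))/13355 + 38294/b(-104) = -1/13355 + 38294/(-104) = -1*1/13355 + 38294*(-1/104) = -1/13355 - 19147/52 = -255708237/694460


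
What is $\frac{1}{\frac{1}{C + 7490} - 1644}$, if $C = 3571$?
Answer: $- \frac{11061}{18184283} \approx -0.00060827$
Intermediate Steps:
$\frac{1}{\frac{1}{C + 7490} - 1644} = \frac{1}{\frac{1}{3571 + 7490} - 1644} = \frac{1}{\frac{1}{11061} - 1644} = \frac{1}{- \frac{18184283}{11061}} = - \frac{11061}{18184283}$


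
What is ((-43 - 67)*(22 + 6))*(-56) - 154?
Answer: 172326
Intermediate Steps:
((-43 - 67)*(22 + 6))*(-56) - 154 = -110*28*(-56) - 154 = -3080*(-56) - 154 = 172480 - 154 = 172326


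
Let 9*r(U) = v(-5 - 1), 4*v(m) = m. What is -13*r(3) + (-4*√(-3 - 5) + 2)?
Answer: 25/6 - 8*I*√2 ≈ 4.1667 - 11.314*I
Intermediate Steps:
v(m) = m/4
r(U) = -⅙ (r(U) = ((-5 - 1)/4)/9 = ((¼)*(-6))/9 = (⅑)*(-3/2) = -⅙)
-13*r(3) + (-4*√(-3 - 5) + 2) = -13*(-⅙) + (-4*√(-3 - 5) + 2) = 13/6 + (-8*I*√2 + 2) = 13/6 + (2 - 8*I*√2) = 25/6 - 8*I*√2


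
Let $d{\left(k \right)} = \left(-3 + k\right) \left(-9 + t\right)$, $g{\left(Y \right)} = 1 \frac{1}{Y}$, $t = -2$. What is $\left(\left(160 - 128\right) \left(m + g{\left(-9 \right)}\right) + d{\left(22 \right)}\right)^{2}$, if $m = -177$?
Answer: $\frac{2797246321}{81} \approx 3.4534 \cdot 10^{7}$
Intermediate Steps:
$g{\left(Y \right)} = \frac{1}{Y}$
$d{\left(k \right)} = 33 - 11 k$ ($d{\left(k \right)} = \left(-3 + k\right) \left(-9 - 2\right) = \left(-3 + k\right) \left(-11\right) = 33 - 11 k$)
$\left(\left(160 - 128\right) \left(m + g{\left(-9 \right)}\right) + d{\left(22 \right)}\right)^{2} = \left(\left(160 - 128\right) \left(-177 + \frac{1}{-9}\right) + \left(33 - 242\right)\right)^{2} = \left(32 \left(-177 - \frac{1}{9}\right) + \left(33 - 242\right)\right)^{2} = \left(32 \left(- \frac{1594}{9}\right) - 209\right)^{2} = \left(- \frac{51008}{9} - 209\right)^{2} = \left(- \frac{52889}{9}\right)^{2} = \frac{2797246321}{81}$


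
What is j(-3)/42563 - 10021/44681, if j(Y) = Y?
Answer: -426657866/1901757403 ≈ -0.22435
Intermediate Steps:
j(-3)/42563 - 10021/44681 = -3/42563 - 10021/44681 = -426657866/1901757403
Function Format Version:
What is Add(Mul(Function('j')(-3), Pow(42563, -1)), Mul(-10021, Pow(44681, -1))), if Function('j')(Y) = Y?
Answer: Rational(-426657866, 1901757403) ≈ -0.22435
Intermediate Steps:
Add(Mul(Function('j')(-3), Pow(42563, -1)), Mul(-10021, Pow(44681, -1))) = Add(Mul(-3, Pow(42563, -1)), Mul(-10021, Pow(44681, -1))) = Add(Mul(-3, Rational(1, 42563)), Mul(-10021, Rational(1, 44681))) = Add(Rational(-3, 42563), Rational(-10021, 44681)) = Rational(-426657866, 1901757403)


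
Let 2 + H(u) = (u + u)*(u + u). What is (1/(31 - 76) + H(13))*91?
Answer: 2759939/45 ≈ 61332.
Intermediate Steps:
H(u) = -2 + 4*u² (H(u) = -2 + (u + u)*(u + u) = -2 + (2*u)*(2*u) = -2 + 4*u²)
(1/(31 - 76) + H(13))*91 = (1/(31 - 76) + (-2 + 4*13²))*91 = (1/(-45) + (-2 + 4*169))*91 = (-1/45 + (-2 + 676))*91 = (-1/45 + 674)*91 = (30329/45)*91 = 2759939/45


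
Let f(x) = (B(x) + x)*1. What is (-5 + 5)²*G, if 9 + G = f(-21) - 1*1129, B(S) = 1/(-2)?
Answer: 0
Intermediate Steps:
B(S) = -½ (B(S) = 1*(-½) = -½)
f(x) = -½ + x (f(x) = (-½ + x)*1 = -½ + x)
G = -2319/2 (G = -9 + ((-½ - 21) - 1*1129) = -9 + (-43/2 - 1129) = -9 - 2301/2 = -2319/2 ≈ -1159.5)
(-5 + 5)²*G = (-5 + 5)²*(-2319/2) = 0²*(-2319/2) = 0*(-2319/2) = 0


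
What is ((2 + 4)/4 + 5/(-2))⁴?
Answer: 1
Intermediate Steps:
((2 + 4)/4 + 5/(-2))⁴ = (6*(¼) + 5*(-½))⁴ = (3/2 - 5/2)⁴ = (-1)⁴ = 1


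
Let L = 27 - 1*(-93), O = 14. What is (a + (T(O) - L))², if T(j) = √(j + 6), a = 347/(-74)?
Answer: 85247049/5476 - 18454*√5/37 ≈ 14452.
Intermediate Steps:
a = -347/74 (a = 347*(-1/74) = -347/74 ≈ -4.6892)
T(j) = √(6 + j)
L = 120 (L = 27 + 93 = 120)
(a + (T(O) - L))² = (-347/74 + (√(6 + 14) - 1*120))² = (-347/74 + (√20 - 120))² = (-347/74 + (2*√5 - 120))² = (-347/74 + (-120 + 2*√5))² = (-9227/74 + 2*√5)²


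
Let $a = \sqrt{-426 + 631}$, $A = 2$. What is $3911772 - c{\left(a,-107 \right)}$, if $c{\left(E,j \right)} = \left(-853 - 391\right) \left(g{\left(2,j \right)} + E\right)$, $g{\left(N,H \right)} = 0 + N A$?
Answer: $3916748 + 1244 \sqrt{205} \approx 3.9346 \cdot 10^{6}$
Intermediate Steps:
$a = \sqrt{205} \approx 14.318$
$g{\left(N,H \right)} = 2 N$ ($g{\left(N,H \right)} = 0 + N 2 = 0 + 2 N = 2 N$)
$c{\left(E,j \right)} = -4976 - 1244 E$ ($c{\left(E,j \right)} = \left(-853 - 391\right) \left(2 \cdot 2 + E\right) = - 1244 \left(4 + E\right) = -4976 - 1244 E$)
$3911772 - c{\left(a,-107 \right)} = 3911772 - \left(-4976 - 1244 \sqrt{205}\right) = 3911772 + \left(4976 + 1244 \sqrt{205}\right) = 3916748 + 1244 \sqrt{205}$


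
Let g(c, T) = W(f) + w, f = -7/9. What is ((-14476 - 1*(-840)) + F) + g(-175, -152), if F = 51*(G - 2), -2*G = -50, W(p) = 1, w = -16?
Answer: -12478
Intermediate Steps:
f = -7/9 (f = -7*1/9 = -7/9 ≈ -0.77778)
g(c, T) = -15 (g(c, T) = 1 - 16 = -15)
G = 25 (G = -1/2*(-50) = 25)
F = 1173 (F = 51*(25 - 2) = 51*23 = 1173)
((-14476 - 1*(-840)) + F) + g(-175, -152) = ((-14476 - 1*(-840)) + 1173) - 15 = ((-14476 + 840) + 1173) - 15 = (-13636 + 1173) - 15 = -12463 - 15 = -12478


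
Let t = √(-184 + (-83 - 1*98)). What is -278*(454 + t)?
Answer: -126212 - 278*I*√365 ≈ -1.2621e+5 - 5311.2*I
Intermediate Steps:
t = I*√365 (t = √(-184 + (-83 - 98)) = √(-184 - 181) = √(-365) = I*√365 ≈ 19.105*I)
-278*(454 + t) = -278*(454 + I*√365) = -126212 - 278*I*√365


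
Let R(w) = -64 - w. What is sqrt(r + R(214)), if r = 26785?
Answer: sqrt(26507) ≈ 162.81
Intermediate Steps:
sqrt(r + R(214)) = sqrt(26785 + (-64 - 1*214)) = sqrt(26785 + (-64 - 214)) = sqrt(26785 - 278) = sqrt(26507)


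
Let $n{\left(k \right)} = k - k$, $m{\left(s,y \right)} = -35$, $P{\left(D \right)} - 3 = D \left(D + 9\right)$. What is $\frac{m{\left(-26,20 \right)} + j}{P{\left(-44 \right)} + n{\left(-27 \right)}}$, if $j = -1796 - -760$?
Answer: $- \frac{1071}{1543} \approx -0.6941$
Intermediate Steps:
$P{\left(D \right)} = 3 + D \left(9 + D\right)$ ($P{\left(D \right)} = 3 + D \left(D + 9\right) = 3 + D \left(9 + D\right)$)
$n{\left(k \right)} = 0$
$j = -1036$ ($j = -1796 + 760 = -1036$)
$\frac{m{\left(-26,20 \right)} + j}{P{\left(-44 \right)} + n{\left(-27 \right)}} = \frac{-35 - 1036}{\left(3 + \left(-44\right)^{2} + 9 \left(-44\right)\right) + 0} = - \frac{1071}{\left(3 + 1936 - 396\right) + 0} = - \frac{1071}{1543 + 0} = - \frac{1071}{1543}$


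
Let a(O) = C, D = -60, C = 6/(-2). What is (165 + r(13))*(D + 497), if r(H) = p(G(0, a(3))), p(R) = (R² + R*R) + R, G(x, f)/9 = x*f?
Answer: 72105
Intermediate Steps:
C = -3 (C = 6*(-½) = -3)
a(O) = -3
G(x, f) = 9*f*x (G(x, f) = 9*(x*f) = 9*(f*x) = 9*f*x)
p(R) = R + 2*R² (p(R) = (R² + R²) + R = 2*R² + R = R + 2*R²)
r(H) = 0 (r(H) = (9*(-3)*0)*(1 + 2*(9*(-3)*0)) = 0*(1 + 2*0) = 0*(1 + 0) = 0*1 = 0)
(165 + r(13))*(D + 497) = (165 + 0)*(-60 + 497) = 165*437 = 72105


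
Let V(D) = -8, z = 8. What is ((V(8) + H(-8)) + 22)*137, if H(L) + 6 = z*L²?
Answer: 71240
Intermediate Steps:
H(L) = -6 + 8*L²
((V(8) + H(-8)) + 22)*137 = ((-8 + (-6 + 8*(-8)²)) + 22)*137 = ((-8 + (-6 + 8*64)) + 22)*137 = ((-8 + (-6 + 512)) + 22)*137 = ((-8 + 506) + 22)*137 = (498 + 22)*137 = 520*137 = 71240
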